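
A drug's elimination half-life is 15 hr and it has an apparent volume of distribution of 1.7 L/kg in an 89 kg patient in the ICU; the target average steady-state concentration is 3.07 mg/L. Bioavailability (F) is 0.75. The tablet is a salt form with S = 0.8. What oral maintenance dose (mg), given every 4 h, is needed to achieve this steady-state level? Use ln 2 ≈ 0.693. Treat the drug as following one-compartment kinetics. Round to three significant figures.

Vd = 1.7 L/kg × 89 kg = 151.3 L
k = 0.693/15 = 0.04620 h⁻¹, so CL = k·Vd = 0.04620 × 151.3 = 6.990 L/h
D = CL × Css × τ / F / S = 6.990 × 3.07 × 4 / 0.75 / 0.8 = 143.1 mg

143 mg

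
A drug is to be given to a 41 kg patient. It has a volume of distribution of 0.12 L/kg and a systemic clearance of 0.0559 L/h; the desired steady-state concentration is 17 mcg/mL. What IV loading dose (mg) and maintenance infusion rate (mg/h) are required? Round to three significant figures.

(a) 83.6 mg; (b) 0.950 mg/h

Total Vd = 0.12 × 41 = 4.920 L
LD = Vd · C_target = 4.920 × 17 = 83.64 mg
Maintenance infusion rate = CL × Css = 0.05590 × 17 = 0.9503 mg/h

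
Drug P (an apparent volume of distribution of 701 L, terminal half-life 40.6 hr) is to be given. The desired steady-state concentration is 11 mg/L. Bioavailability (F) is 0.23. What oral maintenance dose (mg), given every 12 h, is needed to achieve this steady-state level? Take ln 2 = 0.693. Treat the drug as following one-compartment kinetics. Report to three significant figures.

CL = ln 2 · Vd / t½ = 0.693 × 701.0 / 40.6 = 11.97 L/h
D = CL × Css × τ / F = 11.97 × 11 × 12 / 0.23 = 6870 mg

6870 mg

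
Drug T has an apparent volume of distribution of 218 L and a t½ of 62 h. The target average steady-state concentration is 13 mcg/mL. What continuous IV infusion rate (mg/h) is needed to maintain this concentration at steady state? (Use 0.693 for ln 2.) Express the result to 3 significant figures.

CL = 0.693 × Vd / t½ = 0.693 × 218.0 / 62 = 2.437 L/h
Infusion rate = CL × Css = 2.437 × 13 = 31.68 mg/h

31.7 mg/h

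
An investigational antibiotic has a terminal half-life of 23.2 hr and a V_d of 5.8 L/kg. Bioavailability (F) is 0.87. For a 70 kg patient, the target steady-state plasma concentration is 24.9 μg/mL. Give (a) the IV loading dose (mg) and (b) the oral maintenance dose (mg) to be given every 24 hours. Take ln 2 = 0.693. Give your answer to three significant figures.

(a) 10100 mg; (b) 8330 mg

Total Vd = 5.8 × 70 = 406.0 L
LD = Vd × C = 406.0 × 24.9 = 10110 mg
CL = 0.693 × Vd / t½ = 0.693 × 406.0 / 23.2 = 12.13 L/h
D = CL × Css × τ / F = 12.13 × 24.9 × 24 / 0.87 = 8332 mg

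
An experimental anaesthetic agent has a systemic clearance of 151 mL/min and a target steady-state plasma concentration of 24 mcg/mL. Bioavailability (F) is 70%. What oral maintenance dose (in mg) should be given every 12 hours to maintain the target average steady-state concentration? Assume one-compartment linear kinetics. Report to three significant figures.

Convert clearance: 151 mL/min × 60 min/h ÷ 1000 mL/L = 9.060 L/h
D = CL × Css × τ / F = 9.060 × 24 × 12 / 0.7 = 3728 mg

3730 mg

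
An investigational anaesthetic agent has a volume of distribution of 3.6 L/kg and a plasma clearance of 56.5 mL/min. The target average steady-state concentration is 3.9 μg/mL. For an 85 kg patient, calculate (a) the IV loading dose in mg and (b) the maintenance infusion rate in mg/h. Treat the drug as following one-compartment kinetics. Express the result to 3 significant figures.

Vd(total) = 85 kg × 3.6 L/kg = 306.0 L
LD = Vd · C_target = 306.0 × 3.9 = 1193 mg
Convert clearance: 56.5 mL/min × 60 min/h ÷ 1000 mL/L = 3.390 L/h
Infusion rate = 3.390 L/h × 3.9 mg/L = 13.22 mg/h

(a) 1190 mg; (b) 13.2 mg/h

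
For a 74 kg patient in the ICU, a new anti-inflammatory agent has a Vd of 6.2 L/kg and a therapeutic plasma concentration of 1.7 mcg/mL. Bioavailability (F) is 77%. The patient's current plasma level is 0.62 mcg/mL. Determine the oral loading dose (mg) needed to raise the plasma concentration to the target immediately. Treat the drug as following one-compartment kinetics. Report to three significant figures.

644 mg

Vd = 6.2 L/kg × 74 kg = 458.8 L
Concentration deficit ΔC = 1.7 − 0.62 = 1.080 mg/L
LD = Vd × ΔC / F = 458.8 × 1.080 / 0.77 = 643.5 mg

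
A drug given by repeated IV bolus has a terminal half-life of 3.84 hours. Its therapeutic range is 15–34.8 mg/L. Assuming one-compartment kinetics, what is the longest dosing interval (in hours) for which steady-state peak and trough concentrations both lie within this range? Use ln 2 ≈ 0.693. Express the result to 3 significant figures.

4.66 h

k = 0.693 / t½ = 0.693 / 3.84 = 0.1805 h⁻¹
Between IV bolus doses, concentration decays as C = C₀·e^(−kτ), so C_peak/C_trough = e^(kτ).
τ_max = ln(C_peak/C_trough) / k = ln(34.8/15) / 0.1805 = 0.8416 / 0.1805 = 4.663 h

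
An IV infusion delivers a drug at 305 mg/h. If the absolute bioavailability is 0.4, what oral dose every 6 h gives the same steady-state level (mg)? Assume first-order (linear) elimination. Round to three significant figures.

To maintain the same Css, the systemic dosing rate must be unchanged: F·D/τ = infusion rate.
D = rate × τ / F = 305 × 6 / 0.4 = 4575 mg

4580 mg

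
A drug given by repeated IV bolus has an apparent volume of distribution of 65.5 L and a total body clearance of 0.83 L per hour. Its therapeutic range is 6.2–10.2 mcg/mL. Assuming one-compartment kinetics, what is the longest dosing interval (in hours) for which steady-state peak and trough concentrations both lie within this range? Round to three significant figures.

39.3 h

k = CL / Vd = 0.8300 / 65.50 = 0.01267 h⁻¹
Between IV bolus doses, concentration decays as C = C₀·e^(−kτ), so C_peak/C_trough = e^(kτ).
τ_max = ln(C_peak/C_trough) / k = ln(10.2/6.2) / 0.01267 = 0.4978 / 0.01267 = 39.29 h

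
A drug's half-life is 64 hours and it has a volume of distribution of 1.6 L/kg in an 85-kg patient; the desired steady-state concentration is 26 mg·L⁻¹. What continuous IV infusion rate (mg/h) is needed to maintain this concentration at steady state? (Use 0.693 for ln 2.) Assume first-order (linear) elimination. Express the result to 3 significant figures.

Vd = 1.6 L/kg × 85 kg = 136.0 L
CL = 0.693 × Vd / t½ = 0.693 × 136.0 / 64 = 1.473 L/h
Infusion rate = CL × Css = 1.473 × 26 = 38.30 mg/h

38.3 mg/h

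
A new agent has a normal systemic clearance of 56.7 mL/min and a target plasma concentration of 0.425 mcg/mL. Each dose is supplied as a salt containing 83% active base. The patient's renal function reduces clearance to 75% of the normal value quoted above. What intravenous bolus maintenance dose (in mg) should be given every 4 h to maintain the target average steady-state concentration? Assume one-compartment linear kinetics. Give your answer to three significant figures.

CL = 56.7 mL/min × 60/1000 = 3.402 L/h
Patient clearance = 0.75 × 3.402 = 2.552 L/h
D = CL × Css × τ / S = 2.552 × 0.425 × 4 / 0.83 = 5.227 mg

5.23 mg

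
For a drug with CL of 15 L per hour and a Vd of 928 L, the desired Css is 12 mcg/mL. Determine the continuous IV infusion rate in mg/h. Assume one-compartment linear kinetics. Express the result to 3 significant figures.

180 mg/h

Infusion rate = CL · Css = 15.00 L/h × 12 mg/L = 180.0 mg/h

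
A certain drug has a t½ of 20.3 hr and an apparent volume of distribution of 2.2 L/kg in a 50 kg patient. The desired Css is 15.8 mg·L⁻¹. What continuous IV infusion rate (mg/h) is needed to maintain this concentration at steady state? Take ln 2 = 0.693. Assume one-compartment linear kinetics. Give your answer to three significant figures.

Vd = 2.2 L/kg × 50 kg = 110.0 L
CL = ln 2 · Vd / t½ = 0.693 × 110.0 / 20.3 = 3.755 L/h
Infusion rate = CL × Css = 3.755 × 15.8 = 59.33 mg/h

59.3 mg/h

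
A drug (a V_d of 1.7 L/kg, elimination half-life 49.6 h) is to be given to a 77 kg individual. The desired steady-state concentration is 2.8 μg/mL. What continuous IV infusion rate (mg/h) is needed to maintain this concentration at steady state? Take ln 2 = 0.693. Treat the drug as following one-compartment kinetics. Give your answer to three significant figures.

5.12 mg/h

Vd(total) = 77 kg × 1.7 L/kg = 130.9 L
k = 0.693/49.6 = 0.01397 h⁻¹, so CL = k·Vd = 0.01397 × 130.9 = 1.829 L/h
Infusion rate = CL × Css = 1.829 × 2.8 = 5.121 mg/h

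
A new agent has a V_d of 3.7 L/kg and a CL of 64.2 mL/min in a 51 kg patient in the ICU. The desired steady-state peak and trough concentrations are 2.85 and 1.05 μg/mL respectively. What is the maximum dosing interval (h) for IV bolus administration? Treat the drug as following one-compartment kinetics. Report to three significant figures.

48.9 h

Total Vd = 3.7 × 51 = 188.7 L
Convert clearance: 64.2 mL/min × 60 min/h ÷ 1000 mL/L = 3.852 L/h
k = CL / Vd = 3.852 / 188.7 = 0.02041 h⁻¹
Between IV bolus doses, concentration decays as C = C₀·e^(−kτ), so C_peak/C_trough = e^(kτ).
τ_max = ln(C_peak/C_trough) / k = ln(2.85/1.05) / 0.02041 = 0.9985 / 0.02041 = 48.92 h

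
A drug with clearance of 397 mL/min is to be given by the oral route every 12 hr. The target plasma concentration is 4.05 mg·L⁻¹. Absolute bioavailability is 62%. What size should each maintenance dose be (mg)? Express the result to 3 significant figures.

CL = 397 mL/min = 397 × 0.06 = 23.82 L/h
D = CL × Css × τ / F = 23.82 × 4.05 × 12 / 0.62 = 1867 mg

1870 mg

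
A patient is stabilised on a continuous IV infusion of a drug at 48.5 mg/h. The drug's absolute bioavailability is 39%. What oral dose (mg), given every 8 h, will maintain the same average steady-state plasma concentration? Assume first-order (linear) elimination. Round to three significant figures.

995 mg

To maintain the same Css, the systemic dosing rate must be unchanged: F·D/τ = infusion rate.
D = rate × τ / F = 48.5 × 8 / 0.39 = 994.9 mg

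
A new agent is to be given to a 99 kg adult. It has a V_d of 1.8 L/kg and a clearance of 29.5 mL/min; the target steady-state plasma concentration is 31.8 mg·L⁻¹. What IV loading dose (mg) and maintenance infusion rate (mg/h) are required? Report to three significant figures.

(a) 5670 mg; (b) 56.3 mg/h

Total Vd = 1.8 × 99 = 178.2 L
Loading: fill Vd to C_target → 178.2 L × 31.8 mg/L = 5667 mg
Convert clearance: 29.5 mL/min × 60 min/h ÷ 1000 mL/L = 1.770 L/h
Infusion rate = 1.770 L/h × 31.8 mg/L = 56.29 mg/h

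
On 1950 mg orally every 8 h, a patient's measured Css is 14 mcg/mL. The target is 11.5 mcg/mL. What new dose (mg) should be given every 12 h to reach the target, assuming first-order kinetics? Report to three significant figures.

For first-order elimination, Css ∝ F·D/(CL·τ); F and CL are unchanged, so Css ∝ D/τ.
D₂ = D₁ × (Css,target / Css,current) × (τ₂/τ₁) = 1950 × (11.5/14) × (12/8) = 2403 mg

2400 mg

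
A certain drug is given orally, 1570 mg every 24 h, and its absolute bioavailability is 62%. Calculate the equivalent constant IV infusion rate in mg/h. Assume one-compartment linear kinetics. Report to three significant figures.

40.6 mg/h

Equivalent systemic input: infusion rate = F·D/τ.
Rate = 0.62 × 1570 / 24 = 40.56 mg/h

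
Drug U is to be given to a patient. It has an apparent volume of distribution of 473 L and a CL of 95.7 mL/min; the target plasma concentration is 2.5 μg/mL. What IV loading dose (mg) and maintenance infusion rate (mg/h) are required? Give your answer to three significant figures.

(a) 1180 mg; (b) 14.4 mg/h

LD = Vd · C_target = 473.0 × 2.5 = 1183 mg
Convert clearance: 95.7 mL/min × 60 min/h ÷ 1000 mL/L = 5.742 L/h
Infusion rate = 5.742 L/h × 2.5 mg/L = 14.36 mg/h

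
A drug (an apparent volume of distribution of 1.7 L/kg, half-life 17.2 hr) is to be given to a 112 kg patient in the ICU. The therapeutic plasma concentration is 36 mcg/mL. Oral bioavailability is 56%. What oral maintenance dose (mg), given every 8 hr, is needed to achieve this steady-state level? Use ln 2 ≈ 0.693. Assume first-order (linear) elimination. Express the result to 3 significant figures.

3950 mg

Vd(total) = 112 kg × 1.7 L/kg = 190.4 L
CL = 0.693 × Vd / t½ = 0.693 × 190.4 / 17.2 = 7.671 L/h
D = CL × Css × τ / F = 7.671 × 36 × 8 / 0.56 = 3945 mg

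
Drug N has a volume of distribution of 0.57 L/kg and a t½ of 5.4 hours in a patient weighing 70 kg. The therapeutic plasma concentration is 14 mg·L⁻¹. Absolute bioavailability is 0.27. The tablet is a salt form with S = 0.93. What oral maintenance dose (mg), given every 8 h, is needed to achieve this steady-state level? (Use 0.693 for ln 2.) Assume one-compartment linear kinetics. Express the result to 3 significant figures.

2280 mg

Total Vd = 0.57 × 70 = 39.90 L
k = 0.693/5.4 = 0.1283 h⁻¹, so CL = k·Vd = 0.1283 × 39.90 = 5.119 L/h
D = CL × Css × τ / F / S = 5.119 × 14 × 8 / 0.27 / 0.93 = 2283 mg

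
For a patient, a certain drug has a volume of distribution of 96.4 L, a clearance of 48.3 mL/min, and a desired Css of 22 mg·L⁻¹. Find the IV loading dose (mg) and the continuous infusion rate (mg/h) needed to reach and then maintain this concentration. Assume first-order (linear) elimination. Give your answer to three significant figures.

Loading dose = Vd × C = 96.40 × 22 = 2121 mg
Convert clearance: 48.3 mL/min × 60 min/h ÷ 1000 mL/L = 2.898 L/h
Maintenance: replace elimination → rate = CL × Css = 2.898 × 22 = 63.76 mg/h

(a) 2120 mg; (b) 63.8 mg/h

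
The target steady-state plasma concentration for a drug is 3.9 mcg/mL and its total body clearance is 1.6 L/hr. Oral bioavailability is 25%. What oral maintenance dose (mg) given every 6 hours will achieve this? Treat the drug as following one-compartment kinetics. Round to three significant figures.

150 mg

At steady state, dose per interval replaces the amount cleared in that interval: F·D/τ = CL·Css.
D = CL × Css × τ / F = 1.600 × 3.9 × 6 / 0.25 = 149.8 mg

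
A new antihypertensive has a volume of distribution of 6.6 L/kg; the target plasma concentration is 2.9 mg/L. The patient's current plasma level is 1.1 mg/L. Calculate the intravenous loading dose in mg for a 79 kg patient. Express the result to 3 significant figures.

939 mg

Total Vd = 6.6 × 79 = 521.4 L
The loading dose fills Vd to the target concentration.
Concentration deficit ΔC = 2.9 − 1.1 = 1.800 mg/L
LD = Vd × ΔC = 521.4 × 1.800 = 938.5 mg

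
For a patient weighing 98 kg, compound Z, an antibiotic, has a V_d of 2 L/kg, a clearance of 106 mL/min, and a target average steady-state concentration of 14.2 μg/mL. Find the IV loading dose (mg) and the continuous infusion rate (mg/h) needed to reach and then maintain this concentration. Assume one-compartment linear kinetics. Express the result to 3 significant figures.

Vd = 2 L/kg × 98 kg = 196.0 L
Loading dose = Vd × C = 196.0 × 14.2 = 2783 mg
Convert clearance: 106 mL/min × 60 min/h ÷ 1000 mL/L = 6.360 L/h
Infusion rate = 6.360 L/h × 14.2 mg/L = 90.31 mg/h

(a) 2780 mg; (b) 90.3 mg/h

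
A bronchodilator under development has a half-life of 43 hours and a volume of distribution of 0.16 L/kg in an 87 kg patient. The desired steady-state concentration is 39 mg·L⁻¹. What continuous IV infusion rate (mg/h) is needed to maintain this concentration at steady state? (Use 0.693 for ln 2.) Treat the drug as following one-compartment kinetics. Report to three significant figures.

Vd = 0.16 L/kg × 87 kg = 13.92 L
CL = ln 2 · Vd / t½ = 0.693 × 13.92 / 43 = 0.2243 L/h
Infusion rate = CL × Css = 0.2243 × 39 = 8.748 mg/h

8.75 mg/h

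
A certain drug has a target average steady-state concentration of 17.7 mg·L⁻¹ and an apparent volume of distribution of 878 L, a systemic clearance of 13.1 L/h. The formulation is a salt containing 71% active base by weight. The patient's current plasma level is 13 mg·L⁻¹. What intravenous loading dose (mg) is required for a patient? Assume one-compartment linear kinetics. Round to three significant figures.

Concentration deficit ΔC = 17.7 − 13 = 4.700 mg/L
LD = Vd × ΔC / S = 878.0 × 4.700 / 0.71 = 5812 mg

5810 mg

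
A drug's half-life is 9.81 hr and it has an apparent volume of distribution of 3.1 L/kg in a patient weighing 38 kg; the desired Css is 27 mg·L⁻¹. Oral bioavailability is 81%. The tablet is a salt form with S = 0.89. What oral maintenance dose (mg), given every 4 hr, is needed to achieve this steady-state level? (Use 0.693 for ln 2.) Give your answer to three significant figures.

1250 mg

Vd = 3.1 L/kg × 38 kg = 117.8 L
CL = ln 2 · Vd / t½ = 0.693 × 117.8 / 9.81 = 8.322 L/h
D = CL × Css × τ / F / S = 8.322 × 27 × 4 / 0.81 / 0.89 = 1247 mg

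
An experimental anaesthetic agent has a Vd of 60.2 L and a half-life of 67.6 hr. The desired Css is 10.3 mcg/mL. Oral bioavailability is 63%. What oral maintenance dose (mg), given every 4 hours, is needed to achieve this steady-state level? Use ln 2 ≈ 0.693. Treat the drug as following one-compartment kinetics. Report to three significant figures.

40.4 mg

CL = 0.693 × Vd / t½ = 0.693 × 60.20 / 67.6 = 0.6171 L/h
D = CL × Css × τ / F = 0.6171 × 10.3 × 4 / 0.63 = 40.36 mg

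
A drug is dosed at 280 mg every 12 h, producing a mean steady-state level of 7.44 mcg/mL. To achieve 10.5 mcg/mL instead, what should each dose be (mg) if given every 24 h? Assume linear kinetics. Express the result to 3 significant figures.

With linear kinetics, Css is proportional to dose rate (D/τ) at fixed clearance.
D₂ = D₁ × (Css,target / Css,current) × (τ₂/τ₁) = 280 × (10.5/7.44) × (24/12) = 790.3 mg

790 mg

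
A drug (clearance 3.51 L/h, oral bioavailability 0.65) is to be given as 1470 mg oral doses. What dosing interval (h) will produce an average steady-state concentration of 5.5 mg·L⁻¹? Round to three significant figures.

F·D/τ = CL·Css → τ = F·D / (CL·Css).
τ = 0.65 × 1470 / (3.51 × 5.5) = 49.49 h

49.5 h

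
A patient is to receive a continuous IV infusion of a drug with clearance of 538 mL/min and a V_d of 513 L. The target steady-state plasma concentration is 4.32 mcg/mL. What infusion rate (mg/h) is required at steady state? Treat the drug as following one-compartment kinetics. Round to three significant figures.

139 mg/h

Convert clearance: 538 mL/min × 60 min/h ÷ 1000 mL/L = 32.28 L/h
R₀ = 32.28 × 4.32 = 139.4 mg/h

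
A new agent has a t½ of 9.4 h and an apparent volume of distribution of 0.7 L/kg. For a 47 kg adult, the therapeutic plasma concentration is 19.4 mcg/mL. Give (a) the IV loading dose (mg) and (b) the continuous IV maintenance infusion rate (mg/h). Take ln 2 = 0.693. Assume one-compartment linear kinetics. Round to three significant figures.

(a) 638 mg; (b) 47.1 mg/h

Vd = 0.7 L/kg × 47 kg = 32.90 L
LD = Vd × C = 32.90 × 19.4 = 638.3 mg
CL = 0.693 × Vd / t½ = 0.693 × 32.90 / 9.4 = 2.426 L/h
Infusion rate = CL × Css = 2.426 × 19.4 = 47.06 mg/h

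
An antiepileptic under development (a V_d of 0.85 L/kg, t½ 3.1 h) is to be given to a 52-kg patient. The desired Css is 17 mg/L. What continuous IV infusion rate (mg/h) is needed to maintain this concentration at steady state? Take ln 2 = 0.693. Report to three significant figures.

Total Vd = 0.85 × 52 = 44.20 L
CL = 0.693 × Vd / t½ = 0.693 × 44.20 / 3.1 = 9.881 L/h
Infusion rate = CL × Css = 9.881 × 17 = 168.0 mg/h

168 mg/h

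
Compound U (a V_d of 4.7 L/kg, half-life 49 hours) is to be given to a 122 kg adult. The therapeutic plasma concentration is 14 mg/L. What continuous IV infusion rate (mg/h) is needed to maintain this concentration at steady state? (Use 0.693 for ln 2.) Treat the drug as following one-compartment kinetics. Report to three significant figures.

Vd(total) = 122 kg × 4.7 L/kg = 573.4 L
k = 0.693/49 = 0.01414 h⁻¹, so CL = k·Vd = 0.01414 × 573.4 = 8.108 L/h
Infusion rate = CL × Css = 8.108 × 14 = 113.5 mg/h

114 mg/h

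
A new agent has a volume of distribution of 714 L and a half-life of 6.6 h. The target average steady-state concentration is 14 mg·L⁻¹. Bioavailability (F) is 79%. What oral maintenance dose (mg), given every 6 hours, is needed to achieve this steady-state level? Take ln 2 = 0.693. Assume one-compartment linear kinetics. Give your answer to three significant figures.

7970 mg

CL = ln 2 · Vd / t½ = 0.693 × 714.0 / 6.6 = 74.97 L/h
D = CL × Css × τ / F = 74.97 × 14 × 6 / 0.79 = 7971 mg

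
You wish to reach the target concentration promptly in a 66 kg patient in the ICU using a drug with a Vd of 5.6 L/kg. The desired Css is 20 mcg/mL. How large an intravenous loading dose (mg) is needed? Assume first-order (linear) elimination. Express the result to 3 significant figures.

7390 mg

Vd(total) = 66 kg × 5.6 L/kg = 369.6 L
The loading dose fills Vd to the target concentration.
LD = Vd × C = 369.6 × 20.00 = 7392 mg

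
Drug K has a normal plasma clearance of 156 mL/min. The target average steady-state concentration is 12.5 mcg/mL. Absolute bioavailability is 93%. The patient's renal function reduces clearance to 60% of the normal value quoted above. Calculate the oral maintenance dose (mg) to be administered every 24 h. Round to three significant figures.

Convert clearance: 156 mL/min × 60 min/h ÷ 1000 mL/L = 9.360 L/h
Patient clearance = 0.6 × 9.360 = 5.616 L/h
D = CL × Css × τ / F = 5.616 × 12.5 × 24 / 0.93 = 1812 mg

1810 mg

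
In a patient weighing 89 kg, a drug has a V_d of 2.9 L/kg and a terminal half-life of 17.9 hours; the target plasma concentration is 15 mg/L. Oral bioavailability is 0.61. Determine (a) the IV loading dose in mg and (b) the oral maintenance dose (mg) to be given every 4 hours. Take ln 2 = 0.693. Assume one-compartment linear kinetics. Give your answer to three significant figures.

Vd(total) = 89 kg × 2.9 L/kg = 258.1 L
LD = Vd × C = 258.1 × 15 = 3872 mg
CL = 0.693 × Vd / t½ = 0.693 × 258.1 / 17.9 = 9.992 L/h
D = CL × Css × τ / F = 9.992 × 15 × 4 / 0.61 = 982.8 mg

(a) 3870 mg; (b) 983 mg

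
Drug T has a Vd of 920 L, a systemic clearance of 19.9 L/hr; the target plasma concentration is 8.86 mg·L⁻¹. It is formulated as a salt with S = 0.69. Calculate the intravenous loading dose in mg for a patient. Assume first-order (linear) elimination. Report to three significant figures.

Loading dose depends on Vd (not clearance): it fills the distribution volume.
LD = Vd × C / S = 920.0 × 8.860 / 0.69 = 11810 mg

11800 mg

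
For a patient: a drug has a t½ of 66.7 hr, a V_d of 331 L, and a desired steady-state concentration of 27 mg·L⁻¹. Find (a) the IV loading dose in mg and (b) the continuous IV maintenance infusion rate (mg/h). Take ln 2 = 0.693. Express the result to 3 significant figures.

(a) 8940 mg; (b) 92.9 mg/h

LD = Vd × C = 331.0 × 27 = 8937 mg
CL = 0.693 × Vd / t½ = 0.693 × 331.0 / 66.7 = 3.439 L/h
Infusion rate = CL × Css = 3.439 × 27 = 92.85 mg/h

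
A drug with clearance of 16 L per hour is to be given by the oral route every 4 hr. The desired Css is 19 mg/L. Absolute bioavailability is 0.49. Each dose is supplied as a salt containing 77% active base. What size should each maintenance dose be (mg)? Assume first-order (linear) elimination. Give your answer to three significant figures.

D = CL × Css × τ / F / S = 16.00 × 19 × 4 / 0.49 / 0.77 = 3223 mg

3220 mg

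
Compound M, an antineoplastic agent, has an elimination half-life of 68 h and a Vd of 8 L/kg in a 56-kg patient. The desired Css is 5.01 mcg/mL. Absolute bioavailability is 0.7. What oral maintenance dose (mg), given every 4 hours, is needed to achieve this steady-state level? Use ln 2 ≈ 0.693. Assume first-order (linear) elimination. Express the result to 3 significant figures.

131 mg

Vd = 8 L/kg × 56 kg = 448.0 L
CL = ln 2 · Vd / t½ = 0.693 × 448.0 / 68 = 4.566 L/h
D = CL × Css × τ / F = 4.566 × 5.01 × 4 / 0.7 = 130.7 mg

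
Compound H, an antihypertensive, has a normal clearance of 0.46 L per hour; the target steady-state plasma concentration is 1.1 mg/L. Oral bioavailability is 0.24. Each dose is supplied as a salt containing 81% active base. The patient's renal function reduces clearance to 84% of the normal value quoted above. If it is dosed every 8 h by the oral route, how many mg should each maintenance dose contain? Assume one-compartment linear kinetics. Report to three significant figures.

Patient clearance = 0.84 × 0.4600 = 0.3864 L/h
At steady state, dose per interval replaces the amount cleared in that interval: F·S·D/τ = CL·Css.
D = CL × Css × τ / F / S = 0.3864 × 1.1 × 8 / 0.24 / 0.81 = 17.49 mg

17.5 mg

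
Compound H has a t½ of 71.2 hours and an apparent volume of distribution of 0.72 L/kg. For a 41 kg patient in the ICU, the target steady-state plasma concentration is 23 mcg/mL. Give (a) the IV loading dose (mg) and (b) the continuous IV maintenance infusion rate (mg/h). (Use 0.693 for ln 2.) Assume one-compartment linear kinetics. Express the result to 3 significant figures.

(a) 679 mg; (b) 6.61 mg/h

Vd = 0.72 L/kg × 41 kg = 29.52 L
LD = Vd × C = 29.52 × 23 = 679.0 mg
CL = 0.693 × Vd / t½ = 0.693 × 29.52 / 71.2 = 0.2873 L/h
Infusion rate = CL × Css = 0.2873 × 23 = 6.608 mg/h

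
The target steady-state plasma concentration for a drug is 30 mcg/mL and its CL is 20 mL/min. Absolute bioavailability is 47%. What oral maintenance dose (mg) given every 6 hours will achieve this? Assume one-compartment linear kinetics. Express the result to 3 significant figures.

CL = 20 mL/min = 20 × 0.06 = 1.200 L/h
D = CL × Css × τ / F = 1.200 × 30 × 6 / 0.47 = 459.6 mg

460 mg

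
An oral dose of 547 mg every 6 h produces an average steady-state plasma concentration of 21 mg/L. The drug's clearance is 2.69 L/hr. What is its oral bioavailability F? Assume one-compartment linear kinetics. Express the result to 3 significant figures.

F·D/τ = CL·Css at steady state → F = CL·Css·τ / D.
F = 2.69 × 21 × 6 / 547 = 0.620

0.620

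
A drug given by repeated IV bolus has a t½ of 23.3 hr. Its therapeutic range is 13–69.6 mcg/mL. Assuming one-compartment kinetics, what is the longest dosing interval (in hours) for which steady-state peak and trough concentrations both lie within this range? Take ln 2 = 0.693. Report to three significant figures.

56.4 h

k = 0.693 / t½ = 0.693 / 23.3 = 0.02974 h⁻¹
Between IV bolus doses, concentration decays as C = C₀·e^(−kτ), so C_peak/C_trough = e^(kτ).
τ_max = ln(C_peak/C_trough) / k = ln(69.6/13) / 0.02974 = 1.678 / 0.02974 = 56.42 h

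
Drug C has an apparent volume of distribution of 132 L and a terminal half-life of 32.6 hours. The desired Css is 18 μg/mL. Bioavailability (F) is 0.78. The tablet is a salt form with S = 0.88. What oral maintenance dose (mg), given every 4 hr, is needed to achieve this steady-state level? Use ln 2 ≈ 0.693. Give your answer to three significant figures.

294 mg

CL = 0.693 × Vd / t½ = 0.693 × 132.0 / 32.6 = 2.806 L/h
D = CL × Css × τ / F / S = 2.806 × 18 × 4 / 0.78 / 0.88 = 294.3 mg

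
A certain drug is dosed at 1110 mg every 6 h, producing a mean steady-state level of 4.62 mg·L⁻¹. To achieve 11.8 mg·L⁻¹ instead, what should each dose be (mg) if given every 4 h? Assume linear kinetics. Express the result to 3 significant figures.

1890 mg

For first-order elimination, Css ∝ F·D/(CL·τ); F and CL are unchanged, so Css ∝ D/τ.
D₂ = D₁ × (Css,target / Css,current) × (τ₂/τ₁) = 1110 × (11.8/4.62) × (4/6) = 1890 mg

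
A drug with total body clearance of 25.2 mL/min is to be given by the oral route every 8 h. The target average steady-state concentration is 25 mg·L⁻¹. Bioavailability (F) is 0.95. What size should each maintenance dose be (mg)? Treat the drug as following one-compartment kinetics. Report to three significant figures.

Convert clearance: 25.2 mL/min × 60 min/h ÷ 1000 mL/L = 1.512 L/h
At steady state, dose per interval replaces the amount cleared in that interval: F·D/τ = CL·Css.
D = CL × Css × τ / F = 1.512 × 25 × 8 / 0.95 = 318.3 mg

318 mg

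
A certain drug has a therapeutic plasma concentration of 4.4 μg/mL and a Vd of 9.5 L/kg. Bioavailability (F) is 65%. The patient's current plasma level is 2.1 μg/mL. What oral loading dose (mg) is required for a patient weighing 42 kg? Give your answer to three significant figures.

1410 mg

Vd = 9.5 L/kg × 42 kg = 399.0 L
The loading dose fills Vd to the target concentration.
Concentration deficit ΔC = 4.4 − 2.1 = 2.300 mg/L
LD = Vd × ΔC / F = 399.0 × 2.300 / 0.65 = 1412 mg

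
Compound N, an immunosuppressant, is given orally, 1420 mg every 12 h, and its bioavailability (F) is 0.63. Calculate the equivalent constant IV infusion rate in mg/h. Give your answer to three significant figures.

74.6 mg/h

Equivalent systemic input: infusion rate = F·D/τ.
Rate = 0.63 × 1420 / 12 = 74.55 mg/h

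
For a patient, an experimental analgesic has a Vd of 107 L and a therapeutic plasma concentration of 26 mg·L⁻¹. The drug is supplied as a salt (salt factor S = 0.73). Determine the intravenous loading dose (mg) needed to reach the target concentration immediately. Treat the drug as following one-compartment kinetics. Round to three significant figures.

LD = Vd × C / S = 107.0 × 26.00 / 0.73 = 3811 mg

3810 mg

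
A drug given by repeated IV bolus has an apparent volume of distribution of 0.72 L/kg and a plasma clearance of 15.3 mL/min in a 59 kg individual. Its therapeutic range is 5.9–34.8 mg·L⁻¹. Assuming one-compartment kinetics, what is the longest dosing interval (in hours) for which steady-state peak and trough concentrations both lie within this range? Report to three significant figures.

Total Vd = 0.72 × 59 = 42.48 L
Convert clearance: 15.3 mL/min × 60 min/h ÷ 1000 mL/L = 0.9180 L/h
k = CL / Vd = 0.9180 / 42.48 = 0.02161 h⁻¹
Between IV bolus doses, concentration decays as C = C₀·e^(−kτ), so C_peak/C_trough = e^(kτ).
τ_max = ln(C_peak/C_trough) / k = ln(34.8/5.9) / 0.02161 = 1.775 / 0.02161 = 82.14 h

82.1 h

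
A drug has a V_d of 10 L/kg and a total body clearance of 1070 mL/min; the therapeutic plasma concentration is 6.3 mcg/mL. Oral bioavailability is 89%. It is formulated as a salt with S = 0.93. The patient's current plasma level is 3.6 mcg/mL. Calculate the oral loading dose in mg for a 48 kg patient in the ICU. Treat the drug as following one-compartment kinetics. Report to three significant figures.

1570 mg

Vd(total) = 48 kg × 10 L/kg = 480.0 L
Concentration deficit ΔC = 6.3 − 3.6 = 2.700 mg/L
LD = Vd × ΔC / F / S = 480.0 × 2.700 / 0.89 / 0.93 = 1566 mg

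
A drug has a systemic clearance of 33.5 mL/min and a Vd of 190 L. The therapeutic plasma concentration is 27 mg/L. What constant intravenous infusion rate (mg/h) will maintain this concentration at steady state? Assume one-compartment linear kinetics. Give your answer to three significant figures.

54.3 mg/h

CL = 33.5 mL/min = 33.5 × 0.06 = 2.010 L/h
Infusion rate = CL · Css = 2.010 L/h × 27 mg/L = 54.27 mg/h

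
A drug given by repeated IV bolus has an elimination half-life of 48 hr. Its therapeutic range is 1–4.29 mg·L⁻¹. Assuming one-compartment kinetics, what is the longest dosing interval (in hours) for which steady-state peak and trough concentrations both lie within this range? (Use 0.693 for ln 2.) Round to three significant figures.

k = 0.693 / t½ = 0.693 / 48 = 0.01444 h⁻¹
Between IV bolus doses, concentration decays as C = C₀·e^(−kτ), so C_peak/C_trough = e^(kτ).
τ_max = ln(C_peak/C_trough) / k = ln(4.29/1) / 0.01444 = 1.456 / 0.01444 = 100.8 h

101 h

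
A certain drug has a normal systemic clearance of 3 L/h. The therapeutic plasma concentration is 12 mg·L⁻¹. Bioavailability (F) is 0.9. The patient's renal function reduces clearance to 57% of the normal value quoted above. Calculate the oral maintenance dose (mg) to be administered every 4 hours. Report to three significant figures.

91.2 mg

Patient clearance = 0.57 × 3.000 = 1.710 L/h
At steady state, dose per interval replaces the amount cleared in that interval: F·D/τ = CL·Css.
D = CL × Css × τ / F = 1.710 × 12 × 4 / 0.9 = 91.20 mg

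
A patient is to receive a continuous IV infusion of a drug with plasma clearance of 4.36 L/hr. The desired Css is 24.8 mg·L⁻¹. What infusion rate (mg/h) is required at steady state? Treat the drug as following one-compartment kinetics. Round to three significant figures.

108 mg/h

At steady state, infusion rate equals elimination rate: rate in = CL × Css.
R₀ = 4.360 × 24.8 = 108.1 mg/h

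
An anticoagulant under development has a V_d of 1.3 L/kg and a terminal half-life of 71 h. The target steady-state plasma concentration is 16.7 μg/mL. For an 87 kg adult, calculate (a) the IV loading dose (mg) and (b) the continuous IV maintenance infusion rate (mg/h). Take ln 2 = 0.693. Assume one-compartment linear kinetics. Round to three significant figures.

(a) 1890 mg; (b) 18.4 mg/h

Vd = 1.3 L/kg × 87 kg = 113.1 L
LD = Vd × C = 113.1 × 16.7 = 1889 mg
CL = 0.693 × Vd / t½ = 0.693 × 113.1 / 71 = 1.104 L/h
Infusion rate = CL × Css = 1.104 × 16.7 = 18.44 mg/h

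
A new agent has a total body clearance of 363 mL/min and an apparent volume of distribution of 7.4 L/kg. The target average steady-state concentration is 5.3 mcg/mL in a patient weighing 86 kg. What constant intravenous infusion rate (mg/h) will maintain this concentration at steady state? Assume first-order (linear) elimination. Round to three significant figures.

115 mg/h

CL = 363 mL/min = 363 × 0.06 = 21.78 L/h
R₀ = 21.78 × 5.3 = 115.4 mg/h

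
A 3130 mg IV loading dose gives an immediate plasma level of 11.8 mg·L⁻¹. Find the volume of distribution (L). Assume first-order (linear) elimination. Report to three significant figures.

265 L

Immediately after an IV bolus, C₀ = Dose / Vd, so Vd = Dose / C₀.
Vd = 3130 / 11.8 = 265.3 L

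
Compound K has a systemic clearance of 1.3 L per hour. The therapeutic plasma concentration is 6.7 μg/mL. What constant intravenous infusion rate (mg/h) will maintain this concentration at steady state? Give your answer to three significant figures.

At steady state, infusion rate equals elimination rate: rate in = CL × Css.
Infusion rate = CL · Css = 1.300 L/h × 6.7 mg/L = 8.710 mg/h

8.71 mg/h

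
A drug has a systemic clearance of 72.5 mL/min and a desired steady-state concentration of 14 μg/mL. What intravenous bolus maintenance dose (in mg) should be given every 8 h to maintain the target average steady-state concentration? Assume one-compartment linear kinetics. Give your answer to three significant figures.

CL = 72.5 mL/min = 72.5 × 0.06 = 4.350 L/h
D = CL × Css × τ = 4.350 × 14 × 8 = 487.2 mg

487 mg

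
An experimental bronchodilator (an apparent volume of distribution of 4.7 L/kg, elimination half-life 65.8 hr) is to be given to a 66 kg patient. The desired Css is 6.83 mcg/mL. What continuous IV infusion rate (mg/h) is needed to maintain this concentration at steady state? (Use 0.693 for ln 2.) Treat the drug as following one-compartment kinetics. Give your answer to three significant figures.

22.3 mg/h

Vd = 4.7 L/kg × 66 kg = 310.2 L
CL = ln 2 · Vd / t½ = 0.693 × 310.2 / 65.8 = 3.267 L/h
Infusion rate = CL × Css = 3.267 × 6.83 = 22.31 mg/h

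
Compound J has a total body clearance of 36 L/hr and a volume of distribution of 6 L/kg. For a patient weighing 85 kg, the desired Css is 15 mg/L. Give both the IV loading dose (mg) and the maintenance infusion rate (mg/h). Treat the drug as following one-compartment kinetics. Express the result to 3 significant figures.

(a) 7650 mg; (b) 540 mg/h

Vd = 6 L/kg × 85 kg = 510.0 L
LD = Vd · C_target = 510.0 × 15 = 7650 mg
Maintenance: replace elimination → rate = CL × Css = 36.00 × 15 = 540.0 mg/h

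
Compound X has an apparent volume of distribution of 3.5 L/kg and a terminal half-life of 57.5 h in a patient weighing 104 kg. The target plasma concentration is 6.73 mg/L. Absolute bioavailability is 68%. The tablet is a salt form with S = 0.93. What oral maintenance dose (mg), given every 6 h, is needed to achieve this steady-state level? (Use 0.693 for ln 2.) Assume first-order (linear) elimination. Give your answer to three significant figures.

280 mg

Total Vd = 3.5 × 104 = 364.0 L
k = 0.693/57.5 = 0.01205 h⁻¹, so CL = k·Vd = 0.01205 × 364.0 = 4.386 L/h
D = CL × Css × τ / F / S = 4.386 × 6.73 × 6 / 0.68 / 0.93 = 280.1 mg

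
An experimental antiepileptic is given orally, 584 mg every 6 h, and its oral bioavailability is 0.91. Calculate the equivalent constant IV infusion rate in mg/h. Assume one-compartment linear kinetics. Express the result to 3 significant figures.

88.6 mg/h

Equivalent systemic input: infusion rate = F·D/τ.
Rate = 0.91 × 584 / 6 = 88.57 mg/h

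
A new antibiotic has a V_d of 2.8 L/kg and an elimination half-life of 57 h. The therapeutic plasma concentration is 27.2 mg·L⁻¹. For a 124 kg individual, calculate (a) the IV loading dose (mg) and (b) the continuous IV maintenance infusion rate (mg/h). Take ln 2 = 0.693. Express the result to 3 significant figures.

Vd(total) = 124 kg × 2.8 L/kg = 347.2 L
LD = Vd × C = 347.2 × 27.2 = 9444 mg
CL = 0.693 × Vd / t½ = 0.693 × 347.2 / 57 = 4.221 L/h
Infusion rate = CL × Css = 4.221 × 27.2 = 114.8 mg/h

(a) 9440 mg; (b) 115 mg/h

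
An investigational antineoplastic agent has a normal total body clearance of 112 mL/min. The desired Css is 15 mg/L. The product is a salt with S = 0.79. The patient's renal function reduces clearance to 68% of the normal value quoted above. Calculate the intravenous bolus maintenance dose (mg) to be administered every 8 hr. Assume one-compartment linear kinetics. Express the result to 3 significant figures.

CL = 112 mL/min = 112 × 0.06 = 6.720 L/h
Patient clearance = 0.68 × 6.720 = 4.570 L/h
At steady state, dose per interval replaces the amount cleared in that interval: S·D/τ = CL·Css.
D = CL × Css × τ / S = 4.570 × 15 × 8 / 0.79 = 694.2 mg

694 mg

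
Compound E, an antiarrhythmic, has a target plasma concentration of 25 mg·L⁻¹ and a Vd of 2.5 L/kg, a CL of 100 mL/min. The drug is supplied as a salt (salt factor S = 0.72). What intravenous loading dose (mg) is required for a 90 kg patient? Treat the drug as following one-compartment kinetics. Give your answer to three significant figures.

7810 mg

Vd(total) = 90 kg × 2.5 L/kg = 225.0 L
The loading dose fills Vd to the target concentration.
LD = Vd × C / S = 225.0 × 25.00 / 0.72 = 7813 mg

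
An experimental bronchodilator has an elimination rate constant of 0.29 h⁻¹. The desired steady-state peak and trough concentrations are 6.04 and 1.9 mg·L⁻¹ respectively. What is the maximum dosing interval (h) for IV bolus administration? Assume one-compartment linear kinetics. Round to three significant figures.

3.99 h

Between IV bolus doses, concentration decays as C = C₀·e^(−kτ), so C_peak/C_trough = e^(kτ).
τ_max = ln(C_peak/C_trough) / k = ln(6.04/1.9) / 0.2900 = 1.157 / 0.2900 = 3.990 h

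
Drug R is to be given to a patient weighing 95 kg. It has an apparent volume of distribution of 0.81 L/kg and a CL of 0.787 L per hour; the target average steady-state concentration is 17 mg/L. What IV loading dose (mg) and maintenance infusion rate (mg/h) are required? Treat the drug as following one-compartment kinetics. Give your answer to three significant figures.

(a) 1310 mg; (b) 13.4 mg/h

Vd(total) = 95 kg × 0.81 L/kg = 76.95 L
LD = Vd · C_target = 76.95 × 17 = 1308 mg
Infusion rate = 0.7870 L/h × 17 mg/L = 13.38 mg/h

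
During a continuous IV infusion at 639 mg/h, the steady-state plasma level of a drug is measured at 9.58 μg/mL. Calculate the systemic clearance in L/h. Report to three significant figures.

At steady state, infusion rate = CL × Css, so CL = rate / Css.
CL = 639 / 9.58 = 66.70 L/h

66.7 L/h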